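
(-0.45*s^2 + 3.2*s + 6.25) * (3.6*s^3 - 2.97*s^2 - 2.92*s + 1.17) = -1.62*s^5 + 12.8565*s^4 + 14.31*s^3 - 28.433*s^2 - 14.506*s + 7.3125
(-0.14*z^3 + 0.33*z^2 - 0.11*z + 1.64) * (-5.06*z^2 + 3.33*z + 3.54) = 0.7084*z^5 - 2.136*z^4 + 1.1599*z^3 - 7.4965*z^2 + 5.0718*z + 5.8056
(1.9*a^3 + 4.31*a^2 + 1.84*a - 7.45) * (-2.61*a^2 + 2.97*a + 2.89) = -4.959*a^5 - 5.6061*a^4 + 13.4893*a^3 + 37.3652*a^2 - 16.8089*a - 21.5305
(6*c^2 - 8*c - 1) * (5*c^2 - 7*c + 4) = 30*c^4 - 82*c^3 + 75*c^2 - 25*c - 4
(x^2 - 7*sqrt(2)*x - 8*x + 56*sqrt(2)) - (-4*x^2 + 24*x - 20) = 5*x^2 - 32*x - 7*sqrt(2)*x + 20 + 56*sqrt(2)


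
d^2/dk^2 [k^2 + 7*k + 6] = 2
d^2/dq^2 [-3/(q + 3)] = -6/(q + 3)^3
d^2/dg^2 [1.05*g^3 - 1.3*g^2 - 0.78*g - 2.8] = 6.3*g - 2.6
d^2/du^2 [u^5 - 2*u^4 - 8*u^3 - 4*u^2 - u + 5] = 20*u^3 - 24*u^2 - 48*u - 8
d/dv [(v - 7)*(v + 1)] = 2*v - 6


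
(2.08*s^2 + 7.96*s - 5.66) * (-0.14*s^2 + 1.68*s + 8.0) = -0.2912*s^4 + 2.38*s^3 + 30.8052*s^2 + 54.1712*s - 45.28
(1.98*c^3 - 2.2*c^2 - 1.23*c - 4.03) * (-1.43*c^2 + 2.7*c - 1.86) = -2.8314*c^5 + 8.492*c^4 - 7.8639*c^3 + 6.5339*c^2 - 8.5932*c + 7.4958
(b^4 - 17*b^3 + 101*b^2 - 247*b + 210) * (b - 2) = b^5 - 19*b^4 + 135*b^3 - 449*b^2 + 704*b - 420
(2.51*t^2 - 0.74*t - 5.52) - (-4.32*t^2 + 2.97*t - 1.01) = 6.83*t^2 - 3.71*t - 4.51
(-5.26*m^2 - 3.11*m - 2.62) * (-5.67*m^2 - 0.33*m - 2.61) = 29.8242*m^4 + 19.3695*m^3 + 29.6103*m^2 + 8.9817*m + 6.8382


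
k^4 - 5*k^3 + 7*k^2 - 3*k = k*(k - 3)*(k - 1)^2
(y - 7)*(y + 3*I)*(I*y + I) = I*y^3 - 3*y^2 - 6*I*y^2 + 18*y - 7*I*y + 21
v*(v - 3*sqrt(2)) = v^2 - 3*sqrt(2)*v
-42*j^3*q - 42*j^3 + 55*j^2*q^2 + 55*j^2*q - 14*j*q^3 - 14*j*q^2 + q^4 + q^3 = (-7*j + q)*(-6*j + q)*(-j + q)*(q + 1)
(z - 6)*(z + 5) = z^2 - z - 30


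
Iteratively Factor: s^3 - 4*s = (s + 2)*(s^2 - 2*s) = (s - 2)*(s + 2)*(s)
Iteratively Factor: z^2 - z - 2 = (z - 2)*(z + 1)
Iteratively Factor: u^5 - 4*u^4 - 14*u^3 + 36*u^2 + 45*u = (u + 1)*(u^4 - 5*u^3 - 9*u^2 + 45*u) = (u + 1)*(u + 3)*(u^3 - 8*u^2 + 15*u) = (u - 5)*(u + 1)*(u + 3)*(u^2 - 3*u) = u*(u - 5)*(u + 1)*(u + 3)*(u - 3)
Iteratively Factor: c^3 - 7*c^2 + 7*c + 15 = (c - 5)*(c^2 - 2*c - 3) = (c - 5)*(c - 3)*(c + 1)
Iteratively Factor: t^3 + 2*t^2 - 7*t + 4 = (t - 1)*(t^2 + 3*t - 4) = (t - 1)^2*(t + 4)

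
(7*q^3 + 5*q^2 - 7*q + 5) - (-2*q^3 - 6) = 9*q^3 + 5*q^2 - 7*q + 11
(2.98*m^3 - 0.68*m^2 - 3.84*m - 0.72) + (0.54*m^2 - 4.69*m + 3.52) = 2.98*m^3 - 0.14*m^2 - 8.53*m + 2.8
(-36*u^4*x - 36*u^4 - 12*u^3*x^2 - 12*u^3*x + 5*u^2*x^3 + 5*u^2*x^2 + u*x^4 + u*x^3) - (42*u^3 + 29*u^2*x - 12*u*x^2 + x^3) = -36*u^4*x - 36*u^4 - 12*u^3*x^2 - 12*u^3*x - 42*u^3 + 5*u^2*x^3 + 5*u^2*x^2 - 29*u^2*x + u*x^4 + u*x^3 + 12*u*x^2 - x^3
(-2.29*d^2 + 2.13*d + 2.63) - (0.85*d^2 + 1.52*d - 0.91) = -3.14*d^2 + 0.61*d + 3.54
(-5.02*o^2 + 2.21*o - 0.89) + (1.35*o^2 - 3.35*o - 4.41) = -3.67*o^2 - 1.14*o - 5.3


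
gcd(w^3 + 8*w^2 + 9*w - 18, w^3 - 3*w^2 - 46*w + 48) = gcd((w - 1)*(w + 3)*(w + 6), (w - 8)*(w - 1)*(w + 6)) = w^2 + 5*w - 6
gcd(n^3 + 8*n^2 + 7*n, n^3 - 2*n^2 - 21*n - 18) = n + 1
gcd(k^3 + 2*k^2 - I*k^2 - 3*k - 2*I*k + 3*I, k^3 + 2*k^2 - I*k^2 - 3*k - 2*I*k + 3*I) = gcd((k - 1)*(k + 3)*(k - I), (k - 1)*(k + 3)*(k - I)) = k^3 + k^2*(2 - I) + k*(-3 - 2*I) + 3*I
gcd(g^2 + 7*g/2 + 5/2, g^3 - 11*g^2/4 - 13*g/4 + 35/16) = 1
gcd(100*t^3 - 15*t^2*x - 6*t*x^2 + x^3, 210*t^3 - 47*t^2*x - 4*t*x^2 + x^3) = -5*t + x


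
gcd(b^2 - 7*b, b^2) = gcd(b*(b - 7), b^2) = b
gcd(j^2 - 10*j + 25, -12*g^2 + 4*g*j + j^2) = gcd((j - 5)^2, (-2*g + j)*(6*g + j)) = 1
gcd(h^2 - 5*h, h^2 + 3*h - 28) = 1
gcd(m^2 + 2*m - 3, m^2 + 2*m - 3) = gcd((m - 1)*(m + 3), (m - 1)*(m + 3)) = m^2 + 2*m - 3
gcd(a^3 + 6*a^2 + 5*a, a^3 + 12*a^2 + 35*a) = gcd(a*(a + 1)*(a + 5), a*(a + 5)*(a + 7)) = a^2 + 5*a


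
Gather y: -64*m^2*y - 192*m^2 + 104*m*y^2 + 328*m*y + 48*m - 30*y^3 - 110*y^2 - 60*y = -192*m^2 + 48*m - 30*y^3 + y^2*(104*m - 110) + y*(-64*m^2 + 328*m - 60)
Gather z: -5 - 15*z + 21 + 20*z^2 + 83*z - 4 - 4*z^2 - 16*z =16*z^2 + 52*z + 12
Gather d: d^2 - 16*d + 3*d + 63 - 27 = d^2 - 13*d + 36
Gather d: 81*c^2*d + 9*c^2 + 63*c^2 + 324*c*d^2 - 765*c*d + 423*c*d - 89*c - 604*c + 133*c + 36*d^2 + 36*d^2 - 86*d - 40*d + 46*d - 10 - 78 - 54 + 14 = 72*c^2 - 560*c + d^2*(324*c + 72) + d*(81*c^2 - 342*c - 80) - 128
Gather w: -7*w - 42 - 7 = -7*w - 49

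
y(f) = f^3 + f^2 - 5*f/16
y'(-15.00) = 644.69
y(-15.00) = -3145.31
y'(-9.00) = 224.69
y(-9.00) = -645.19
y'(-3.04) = 21.33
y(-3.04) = -17.90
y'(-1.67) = 4.71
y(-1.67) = -1.35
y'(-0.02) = -0.35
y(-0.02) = 0.01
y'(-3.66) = 32.55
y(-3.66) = -34.49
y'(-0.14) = -0.53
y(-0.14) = 0.06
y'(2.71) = 27.14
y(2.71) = 26.40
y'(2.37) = 21.28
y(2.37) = 18.19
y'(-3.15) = 23.16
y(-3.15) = -20.35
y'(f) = 3*f^2 + 2*f - 5/16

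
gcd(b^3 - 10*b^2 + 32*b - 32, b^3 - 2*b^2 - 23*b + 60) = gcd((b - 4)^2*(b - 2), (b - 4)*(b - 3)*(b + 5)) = b - 4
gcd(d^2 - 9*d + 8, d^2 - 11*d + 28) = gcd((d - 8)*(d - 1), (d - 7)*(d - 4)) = 1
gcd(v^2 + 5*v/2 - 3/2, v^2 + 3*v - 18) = 1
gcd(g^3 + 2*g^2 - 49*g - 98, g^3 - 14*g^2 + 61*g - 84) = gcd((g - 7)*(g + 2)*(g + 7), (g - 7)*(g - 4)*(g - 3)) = g - 7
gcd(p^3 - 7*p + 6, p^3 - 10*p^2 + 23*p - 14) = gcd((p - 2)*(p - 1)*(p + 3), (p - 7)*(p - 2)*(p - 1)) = p^2 - 3*p + 2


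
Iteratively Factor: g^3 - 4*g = (g)*(g^2 - 4) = g*(g - 2)*(g + 2)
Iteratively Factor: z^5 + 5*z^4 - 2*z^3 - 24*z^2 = (z + 3)*(z^4 + 2*z^3 - 8*z^2) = z*(z + 3)*(z^3 + 2*z^2 - 8*z) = z*(z - 2)*(z + 3)*(z^2 + 4*z) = z^2*(z - 2)*(z + 3)*(z + 4)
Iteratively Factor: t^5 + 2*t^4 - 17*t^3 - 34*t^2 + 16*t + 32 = (t - 4)*(t^4 + 6*t^3 + 7*t^2 - 6*t - 8) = (t - 4)*(t + 4)*(t^3 + 2*t^2 - t - 2) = (t - 4)*(t + 2)*(t + 4)*(t^2 - 1) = (t - 4)*(t - 1)*(t + 2)*(t + 4)*(t + 1)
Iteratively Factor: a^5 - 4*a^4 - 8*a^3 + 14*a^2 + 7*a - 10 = (a - 1)*(a^4 - 3*a^3 - 11*a^2 + 3*a + 10) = (a - 1)*(a + 2)*(a^3 - 5*a^2 - a + 5) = (a - 1)*(a + 1)*(a + 2)*(a^2 - 6*a + 5) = (a - 1)^2*(a + 1)*(a + 2)*(a - 5)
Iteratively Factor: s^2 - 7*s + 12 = (s - 4)*(s - 3)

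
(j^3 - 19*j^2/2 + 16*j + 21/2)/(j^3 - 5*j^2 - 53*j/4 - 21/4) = 2*(j - 3)/(2*j + 3)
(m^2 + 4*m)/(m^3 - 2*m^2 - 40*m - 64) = m/(m^2 - 6*m - 16)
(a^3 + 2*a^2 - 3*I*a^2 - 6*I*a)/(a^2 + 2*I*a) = (a^2 + a*(2 - 3*I) - 6*I)/(a + 2*I)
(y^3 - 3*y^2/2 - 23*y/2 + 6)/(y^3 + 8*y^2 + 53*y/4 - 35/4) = 2*(y^2 - y - 12)/(2*y^2 + 17*y + 35)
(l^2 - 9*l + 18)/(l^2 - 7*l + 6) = (l - 3)/(l - 1)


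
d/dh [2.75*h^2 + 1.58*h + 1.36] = 5.5*h + 1.58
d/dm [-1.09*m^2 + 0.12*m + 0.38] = 0.12 - 2.18*m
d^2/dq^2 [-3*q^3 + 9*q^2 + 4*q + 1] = 18 - 18*q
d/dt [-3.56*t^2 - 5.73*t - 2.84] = -7.12*t - 5.73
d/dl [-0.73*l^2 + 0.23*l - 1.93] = 0.23 - 1.46*l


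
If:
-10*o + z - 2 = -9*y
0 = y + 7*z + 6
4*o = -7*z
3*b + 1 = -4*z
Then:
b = 359/267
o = 196/89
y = 250/89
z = -112/89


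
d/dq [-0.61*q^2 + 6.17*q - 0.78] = 6.17 - 1.22*q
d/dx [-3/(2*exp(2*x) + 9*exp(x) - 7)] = (12*exp(x) + 27)*exp(x)/(2*exp(2*x) + 9*exp(x) - 7)^2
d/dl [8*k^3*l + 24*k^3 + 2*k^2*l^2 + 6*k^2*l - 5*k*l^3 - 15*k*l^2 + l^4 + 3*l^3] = 8*k^3 + 4*k^2*l + 6*k^2 - 15*k*l^2 - 30*k*l + 4*l^3 + 9*l^2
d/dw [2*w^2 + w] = 4*w + 1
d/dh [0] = 0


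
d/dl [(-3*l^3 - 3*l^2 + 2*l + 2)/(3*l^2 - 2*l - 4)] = (-9*l^4 + 12*l^3 + 36*l^2 + 12*l - 4)/(9*l^4 - 12*l^3 - 20*l^2 + 16*l + 16)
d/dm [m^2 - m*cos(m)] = m*sin(m) + 2*m - cos(m)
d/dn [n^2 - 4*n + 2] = 2*n - 4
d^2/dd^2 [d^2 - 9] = 2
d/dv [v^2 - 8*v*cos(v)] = 8*v*sin(v) + 2*v - 8*cos(v)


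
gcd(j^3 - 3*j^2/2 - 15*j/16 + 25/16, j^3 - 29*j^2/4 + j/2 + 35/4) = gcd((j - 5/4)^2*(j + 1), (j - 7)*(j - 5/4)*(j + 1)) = j^2 - j/4 - 5/4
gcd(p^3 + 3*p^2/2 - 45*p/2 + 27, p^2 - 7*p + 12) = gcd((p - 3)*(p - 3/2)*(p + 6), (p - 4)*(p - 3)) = p - 3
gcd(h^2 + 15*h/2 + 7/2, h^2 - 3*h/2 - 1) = h + 1/2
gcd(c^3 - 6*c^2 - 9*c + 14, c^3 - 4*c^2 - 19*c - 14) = c^2 - 5*c - 14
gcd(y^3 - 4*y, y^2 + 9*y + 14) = y + 2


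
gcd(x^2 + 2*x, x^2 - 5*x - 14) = x + 2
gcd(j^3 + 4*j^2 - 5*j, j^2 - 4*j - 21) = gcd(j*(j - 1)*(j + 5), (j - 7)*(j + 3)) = 1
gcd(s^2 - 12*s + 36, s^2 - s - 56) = 1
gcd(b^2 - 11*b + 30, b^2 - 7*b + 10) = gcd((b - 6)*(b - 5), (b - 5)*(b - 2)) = b - 5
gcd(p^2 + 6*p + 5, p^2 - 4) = 1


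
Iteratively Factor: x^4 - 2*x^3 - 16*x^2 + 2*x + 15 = (x - 5)*(x^3 + 3*x^2 - x - 3) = (x - 5)*(x - 1)*(x^2 + 4*x + 3) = (x - 5)*(x - 1)*(x + 1)*(x + 3)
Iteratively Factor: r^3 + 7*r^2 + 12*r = (r + 3)*(r^2 + 4*r) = r*(r + 3)*(r + 4)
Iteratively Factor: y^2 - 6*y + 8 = (y - 2)*(y - 4)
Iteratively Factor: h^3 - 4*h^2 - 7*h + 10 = (h + 2)*(h^2 - 6*h + 5) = (h - 5)*(h + 2)*(h - 1)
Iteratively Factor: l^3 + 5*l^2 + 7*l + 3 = (l + 3)*(l^2 + 2*l + 1) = (l + 1)*(l + 3)*(l + 1)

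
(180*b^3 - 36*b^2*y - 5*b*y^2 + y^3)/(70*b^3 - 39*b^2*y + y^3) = (-36*b^2 + y^2)/(-14*b^2 + 5*b*y + y^2)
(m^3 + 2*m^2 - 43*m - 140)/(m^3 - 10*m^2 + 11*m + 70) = (m^2 + 9*m + 20)/(m^2 - 3*m - 10)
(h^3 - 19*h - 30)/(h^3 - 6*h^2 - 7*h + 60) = (h + 2)/(h - 4)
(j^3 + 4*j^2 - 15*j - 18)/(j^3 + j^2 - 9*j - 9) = (j + 6)/(j + 3)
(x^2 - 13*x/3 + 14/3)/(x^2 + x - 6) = (x - 7/3)/(x + 3)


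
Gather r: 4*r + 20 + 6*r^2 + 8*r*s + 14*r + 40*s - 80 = 6*r^2 + r*(8*s + 18) + 40*s - 60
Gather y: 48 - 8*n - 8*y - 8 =-8*n - 8*y + 40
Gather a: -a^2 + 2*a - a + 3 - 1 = -a^2 + a + 2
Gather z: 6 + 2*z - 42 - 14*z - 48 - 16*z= -28*z - 84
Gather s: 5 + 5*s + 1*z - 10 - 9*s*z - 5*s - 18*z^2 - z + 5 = -9*s*z - 18*z^2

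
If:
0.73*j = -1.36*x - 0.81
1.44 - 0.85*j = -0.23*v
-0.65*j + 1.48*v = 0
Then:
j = 1.92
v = 0.84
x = -1.63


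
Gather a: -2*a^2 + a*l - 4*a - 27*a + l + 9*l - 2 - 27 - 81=-2*a^2 + a*(l - 31) + 10*l - 110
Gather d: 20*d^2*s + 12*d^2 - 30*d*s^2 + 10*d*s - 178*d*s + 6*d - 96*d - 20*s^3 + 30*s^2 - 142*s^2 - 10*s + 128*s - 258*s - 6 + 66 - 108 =d^2*(20*s + 12) + d*(-30*s^2 - 168*s - 90) - 20*s^3 - 112*s^2 - 140*s - 48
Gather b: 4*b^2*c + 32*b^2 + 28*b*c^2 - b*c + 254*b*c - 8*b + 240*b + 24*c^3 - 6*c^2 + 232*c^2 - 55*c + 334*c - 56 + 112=b^2*(4*c + 32) + b*(28*c^2 + 253*c + 232) + 24*c^3 + 226*c^2 + 279*c + 56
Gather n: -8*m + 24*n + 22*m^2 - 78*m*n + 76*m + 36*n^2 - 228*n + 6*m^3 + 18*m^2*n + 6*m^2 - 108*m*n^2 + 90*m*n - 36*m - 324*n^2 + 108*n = 6*m^3 + 28*m^2 + 32*m + n^2*(-108*m - 288) + n*(18*m^2 + 12*m - 96)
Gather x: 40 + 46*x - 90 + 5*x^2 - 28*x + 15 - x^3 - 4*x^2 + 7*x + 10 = -x^3 + x^2 + 25*x - 25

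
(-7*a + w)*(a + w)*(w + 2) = -7*a^2*w - 14*a^2 - 6*a*w^2 - 12*a*w + w^3 + 2*w^2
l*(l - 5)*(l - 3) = l^3 - 8*l^2 + 15*l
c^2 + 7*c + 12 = (c + 3)*(c + 4)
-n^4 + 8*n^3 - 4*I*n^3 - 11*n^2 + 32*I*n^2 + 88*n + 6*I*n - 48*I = (n - 8)*(n + 6*I)*(I*n + 1)^2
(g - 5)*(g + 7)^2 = g^3 + 9*g^2 - 21*g - 245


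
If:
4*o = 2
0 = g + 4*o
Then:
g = -2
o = 1/2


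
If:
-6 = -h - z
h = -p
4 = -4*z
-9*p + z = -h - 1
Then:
No Solution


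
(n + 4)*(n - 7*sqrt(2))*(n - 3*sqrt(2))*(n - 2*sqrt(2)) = n^4 - 12*sqrt(2)*n^3 + 4*n^3 - 48*sqrt(2)*n^2 + 82*n^2 - 84*sqrt(2)*n + 328*n - 336*sqrt(2)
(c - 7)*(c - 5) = c^2 - 12*c + 35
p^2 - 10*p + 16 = (p - 8)*(p - 2)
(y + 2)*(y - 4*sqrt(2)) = y^2 - 4*sqrt(2)*y + 2*y - 8*sqrt(2)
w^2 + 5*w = w*(w + 5)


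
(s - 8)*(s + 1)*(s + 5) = s^3 - 2*s^2 - 43*s - 40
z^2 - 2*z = z*(z - 2)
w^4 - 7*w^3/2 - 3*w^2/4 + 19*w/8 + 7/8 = (w - 7/2)*(w - 1)*(w + 1/2)^2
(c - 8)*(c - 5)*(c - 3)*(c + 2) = c^4 - 14*c^3 + 47*c^2 + 38*c - 240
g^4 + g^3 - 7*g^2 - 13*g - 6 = (g - 3)*(g + 1)^2*(g + 2)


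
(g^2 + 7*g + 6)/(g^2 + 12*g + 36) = (g + 1)/(g + 6)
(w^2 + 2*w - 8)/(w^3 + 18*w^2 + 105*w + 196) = (w - 2)/(w^2 + 14*w + 49)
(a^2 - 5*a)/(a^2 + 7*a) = (a - 5)/(a + 7)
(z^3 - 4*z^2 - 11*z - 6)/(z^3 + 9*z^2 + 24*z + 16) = (z^2 - 5*z - 6)/(z^2 + 8*z + 16)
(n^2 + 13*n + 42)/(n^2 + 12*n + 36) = (n + 7)/(n + 6)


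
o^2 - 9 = (o - 3)*(o + 3)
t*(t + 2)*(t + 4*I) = t^3 + 2*t^2 + 4*I*t^2 + 8*I*t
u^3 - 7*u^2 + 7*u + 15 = (u - 5)*(u - 3)*(u + 1)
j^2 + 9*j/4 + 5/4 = (j + 1)*(j + 5/4)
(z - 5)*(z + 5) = z^2 - 25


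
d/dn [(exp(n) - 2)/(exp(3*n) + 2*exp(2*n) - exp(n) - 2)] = (-(exp(n) - 2)*(3*exp(2*n) + 4*exp(n) - 1) + exp(3*n) + 2*exp(2*n) - exp(n) - 2)*exp(n)/(exp(3*n) + 2*exp(2*n) - exp(n) - 2)^2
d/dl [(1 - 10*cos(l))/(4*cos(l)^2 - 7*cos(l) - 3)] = (-40*cos(l)^2 + 8*cos(l) - 37)*sin(l)/(4*sin(l)^2 + 7*cos(l) - 1)^2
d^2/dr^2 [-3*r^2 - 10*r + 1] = -6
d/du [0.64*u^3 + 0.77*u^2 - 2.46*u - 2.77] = 1.92*u^2 + 1.54*u - 2.46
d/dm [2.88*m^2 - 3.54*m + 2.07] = 5.76*m - 3.54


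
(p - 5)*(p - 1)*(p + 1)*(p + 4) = p^4 - p^3 - 21*p^2 + p + 20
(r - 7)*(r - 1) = r^2 - 8*r + 7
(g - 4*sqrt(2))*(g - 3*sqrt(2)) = g^2 - 7*sqrt(2)*g + 24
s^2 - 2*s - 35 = (s - 7)*(s + 5)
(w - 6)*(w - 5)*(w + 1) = w^3 - 10*w^2 + 19*w + 30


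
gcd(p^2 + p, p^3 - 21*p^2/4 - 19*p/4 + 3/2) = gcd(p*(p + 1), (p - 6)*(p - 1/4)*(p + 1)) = p + 1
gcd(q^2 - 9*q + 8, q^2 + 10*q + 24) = 1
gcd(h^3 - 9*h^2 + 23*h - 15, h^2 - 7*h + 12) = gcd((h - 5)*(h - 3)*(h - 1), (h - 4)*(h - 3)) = h - 3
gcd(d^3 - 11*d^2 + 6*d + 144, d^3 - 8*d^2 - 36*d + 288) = d^2 - 14*d + 48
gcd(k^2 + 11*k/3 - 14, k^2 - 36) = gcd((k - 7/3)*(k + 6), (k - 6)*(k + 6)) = k + 6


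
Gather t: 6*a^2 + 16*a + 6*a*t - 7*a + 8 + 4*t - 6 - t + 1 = 6*a^2 + 9*a + t*(6*a + 3) + 3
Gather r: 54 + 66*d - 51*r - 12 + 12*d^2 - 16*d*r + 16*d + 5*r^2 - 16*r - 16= 12*d^2 + 82*d + 5*r^2 + r*(-16*d - 67) + 26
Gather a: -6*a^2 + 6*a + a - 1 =-6*a^2 + 7*a - 1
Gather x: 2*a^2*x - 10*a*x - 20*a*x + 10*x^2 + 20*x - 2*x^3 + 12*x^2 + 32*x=-2*x^3 + 22*x^2 + x*(2*a^2 - 30*a + 52)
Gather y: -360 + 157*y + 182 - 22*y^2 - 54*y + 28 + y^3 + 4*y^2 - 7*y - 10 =y^3 - 18*y^2 + 96*y - 160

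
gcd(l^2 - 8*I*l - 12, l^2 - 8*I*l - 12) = l^2 - 8*I*l - 12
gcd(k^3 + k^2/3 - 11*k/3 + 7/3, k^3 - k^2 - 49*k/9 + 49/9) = k^2 + 4*k/3 - 7/3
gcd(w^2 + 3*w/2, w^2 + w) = w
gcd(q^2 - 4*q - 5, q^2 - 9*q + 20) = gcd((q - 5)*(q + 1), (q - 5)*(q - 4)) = q - 5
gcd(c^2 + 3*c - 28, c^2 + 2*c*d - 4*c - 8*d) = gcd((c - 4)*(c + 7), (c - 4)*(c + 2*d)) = c - 4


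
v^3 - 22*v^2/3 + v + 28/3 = (v - 7)*(v - 4/3)*(v + 1)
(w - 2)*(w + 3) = w^2 + w - 6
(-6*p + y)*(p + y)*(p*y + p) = -6*p^3*y - 6*p^3 - 5*p^2*y^2 - 5*p^2*y + p*y^3 + p*y^2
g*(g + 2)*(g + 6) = g^3 + 8*g^2 + 12*g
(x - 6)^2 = x^2 - 12*x + 36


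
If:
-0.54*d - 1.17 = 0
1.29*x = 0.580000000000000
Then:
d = -2.17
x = 0.45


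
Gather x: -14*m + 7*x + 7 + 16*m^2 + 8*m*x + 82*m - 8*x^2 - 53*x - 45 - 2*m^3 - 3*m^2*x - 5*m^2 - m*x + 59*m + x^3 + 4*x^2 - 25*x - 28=-2*m^3 + 11*m^2 + 127*m + x^3 - 4*x^2 + x*(-3*m^2 + 7*m - 71) - 66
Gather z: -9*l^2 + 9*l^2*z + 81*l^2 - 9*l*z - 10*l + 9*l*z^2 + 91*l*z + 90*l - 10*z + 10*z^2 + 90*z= 72*l^2 + 80*l + z^2*(9*l + 10) + z*(9*l^2 + 82*l + 80)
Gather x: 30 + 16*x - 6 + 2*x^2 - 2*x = 2*x^2 + 14*x + 24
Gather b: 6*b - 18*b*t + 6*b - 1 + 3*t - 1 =b*(12 - 18*t) + 3*t - 2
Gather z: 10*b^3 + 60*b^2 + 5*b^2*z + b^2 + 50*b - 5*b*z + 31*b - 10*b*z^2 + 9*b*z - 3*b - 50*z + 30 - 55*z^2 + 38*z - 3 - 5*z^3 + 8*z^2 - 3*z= 10*b^3 + 61*b^2 + 78*b - 5*z^3 + z^2*(-10*b - 47) + z*(5*b^2 + 4*b - 15) + 27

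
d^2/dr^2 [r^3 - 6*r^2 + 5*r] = 6*r - 12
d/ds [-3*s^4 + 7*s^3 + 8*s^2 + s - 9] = -12*s^3 + 21*s^2 + 16*s + 1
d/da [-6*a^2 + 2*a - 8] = 2 - 12*a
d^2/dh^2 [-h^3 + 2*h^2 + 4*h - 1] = 4 - 6*h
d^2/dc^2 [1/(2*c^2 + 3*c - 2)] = 2*(-4*c^2 - 6*c + (4*c + 3)^2 + 4)/(2*c^2 + 3*c - 2)^3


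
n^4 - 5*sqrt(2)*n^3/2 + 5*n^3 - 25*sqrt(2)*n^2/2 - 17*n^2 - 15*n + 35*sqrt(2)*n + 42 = (n - 2)*(n + 7)*(n - 3*sqrt(2))*(n + sqrt(2)/2)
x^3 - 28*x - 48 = (x - 6)*(x + 2)*(x + 4)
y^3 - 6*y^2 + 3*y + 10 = (y - 5)*(y - 2)*(y + 1)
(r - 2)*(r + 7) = r^2 + 5*r - 14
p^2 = p^2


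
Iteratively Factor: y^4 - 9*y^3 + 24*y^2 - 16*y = (y - 4)*(y^3 - 5*y^2 + 4*y) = (y - 4)^2*(y^2 - y) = (y - 4)^2*(y - 1)*(y)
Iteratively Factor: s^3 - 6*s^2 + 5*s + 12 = (s + 1)*(s^2 - 7*s + 12) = (s - 4)*(s + 1)*(s - 3)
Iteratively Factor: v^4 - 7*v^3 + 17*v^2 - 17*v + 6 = (v - 2)*(v^3 - 5*v^2 + 7*v - 3) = (v - 2)*(v - 1)*(v^2 - 4*v + 3) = (v - 2)*(v - 1)^2*(v - 3)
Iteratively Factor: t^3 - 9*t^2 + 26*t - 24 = (t - 2)*(t^2 - 7*t + 12) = (t - 4)*(t - 2)*(t - 3)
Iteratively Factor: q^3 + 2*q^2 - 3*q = (q + 3)*(q^2 - q) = q*(q + 3)*(q - 1)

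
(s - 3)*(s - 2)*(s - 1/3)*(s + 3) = s^4 - 7*s^3/3 - 25*s^2/3 + 21*s - 6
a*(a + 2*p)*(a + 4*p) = a^3 + 6*a^2*p + 8*a*p^2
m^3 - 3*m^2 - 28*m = m*(m - 7)*(m + 4)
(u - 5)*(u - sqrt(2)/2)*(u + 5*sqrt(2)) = u^3 - 5*u^2 + 9*sqrt(2)*u^2/2 - 45*sqrt(2)*u/2 - 5*u + 25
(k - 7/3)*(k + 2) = k^2 - k/3 - 14/3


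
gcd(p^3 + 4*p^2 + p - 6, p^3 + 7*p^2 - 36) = p + 3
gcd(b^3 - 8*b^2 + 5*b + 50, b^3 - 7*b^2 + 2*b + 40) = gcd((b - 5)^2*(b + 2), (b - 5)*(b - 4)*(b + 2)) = b^2 - 3*b - 10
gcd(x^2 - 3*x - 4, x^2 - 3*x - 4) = x^2 - 3*x - 4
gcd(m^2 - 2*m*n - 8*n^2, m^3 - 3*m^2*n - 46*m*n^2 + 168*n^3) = m - 4*n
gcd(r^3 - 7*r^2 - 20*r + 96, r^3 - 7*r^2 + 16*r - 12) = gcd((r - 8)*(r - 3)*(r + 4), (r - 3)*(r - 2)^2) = r - 3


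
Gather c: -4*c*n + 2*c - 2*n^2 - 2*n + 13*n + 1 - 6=c*(2 - 4*n) - 2*n^2 + 11*n - 5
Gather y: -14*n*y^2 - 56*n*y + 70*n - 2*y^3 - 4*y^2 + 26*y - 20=70*n - 2*y^3 + y^2*(-14*n - 4) + y*(26 - 56*n) - 20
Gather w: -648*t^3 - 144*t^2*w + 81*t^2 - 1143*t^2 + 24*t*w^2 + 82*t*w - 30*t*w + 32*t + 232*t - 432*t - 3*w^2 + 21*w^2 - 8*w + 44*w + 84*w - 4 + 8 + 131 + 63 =-648*t^3 - 1062*t^2 - 168*t + w^2*(24*t + 18) + w*(-144*t^2 + 52*t + 120) + 198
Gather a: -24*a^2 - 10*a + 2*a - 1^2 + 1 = -24*a^2 - 8*a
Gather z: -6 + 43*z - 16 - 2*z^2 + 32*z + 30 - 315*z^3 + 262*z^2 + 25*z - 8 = -315*z^3 + 260*z^2 + 100*z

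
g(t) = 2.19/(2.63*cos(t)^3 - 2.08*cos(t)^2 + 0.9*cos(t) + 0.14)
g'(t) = 2.19*(7.89*sin(t)*cos(t)^2 - 4.16*sin(t)*cos(t) + 0.9*sin(t))/(2.63*cos(t)^3 - 2.08*cos(t)^2 + 0.9*cos(t) + 0.14)^2 = (17.2791*cos(t)^2 - 9.1104*cos(t) + 1.971)*sin(t)/(2.63*cos(t)^3 - 2.08*cos(t)^2 + 0.9*cos(t) + 0.14)^2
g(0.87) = 3.91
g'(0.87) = 7.98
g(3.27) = -0.41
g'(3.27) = -0.12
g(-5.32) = 4.71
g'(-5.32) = 9.11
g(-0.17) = 1.44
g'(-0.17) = -0.71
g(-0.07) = 1.39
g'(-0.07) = -0.28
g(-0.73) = 2.94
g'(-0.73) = -5.76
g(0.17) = 1.44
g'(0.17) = 0.71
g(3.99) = -1.03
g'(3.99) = -2.58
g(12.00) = 2.19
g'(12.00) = -3.54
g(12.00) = 2.19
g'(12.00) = -3.54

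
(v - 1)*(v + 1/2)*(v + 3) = v^3 + 5*v^2/2 - 2*v - 3/2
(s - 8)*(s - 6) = s^2 - 14*s + 48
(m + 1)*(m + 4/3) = m^2 + 7*m/3 + 4/3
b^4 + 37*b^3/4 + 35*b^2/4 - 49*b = b*(b - 7/4)*(b + 4)*(b + 7)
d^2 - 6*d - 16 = (d - 8)*(d + 2)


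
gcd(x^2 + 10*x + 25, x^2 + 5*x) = x + 5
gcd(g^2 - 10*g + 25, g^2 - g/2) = 1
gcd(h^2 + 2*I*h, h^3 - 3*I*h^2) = h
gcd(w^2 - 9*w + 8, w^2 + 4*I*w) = 1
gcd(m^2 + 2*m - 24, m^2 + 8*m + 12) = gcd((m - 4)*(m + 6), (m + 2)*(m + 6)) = m + 6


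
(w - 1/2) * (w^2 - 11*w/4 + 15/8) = w^3 - 13*w^2/4 + 13*w/4 - 15/16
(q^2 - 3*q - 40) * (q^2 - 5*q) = q^4 - 8*q^3 - 25*q^2 + 200*q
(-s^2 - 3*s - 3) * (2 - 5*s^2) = 5*s^4 + 15*s^3 + 13*s^2 - 6*s - 6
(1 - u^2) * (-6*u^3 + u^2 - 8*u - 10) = 6*u^5 - u^4 + 2*u^3 + 11*u^2 - 8*u - 10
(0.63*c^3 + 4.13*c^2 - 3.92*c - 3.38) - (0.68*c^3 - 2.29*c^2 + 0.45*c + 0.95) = -0.05*c^3 + 6.42*c^2 - 4.37*c - 4.33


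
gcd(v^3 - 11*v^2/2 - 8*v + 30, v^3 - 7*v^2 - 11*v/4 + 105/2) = v^2 - 7*v/2 - 15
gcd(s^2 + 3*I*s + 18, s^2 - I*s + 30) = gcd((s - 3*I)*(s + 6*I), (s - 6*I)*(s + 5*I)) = 1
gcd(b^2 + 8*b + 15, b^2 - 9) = b + 3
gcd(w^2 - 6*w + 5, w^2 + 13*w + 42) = 1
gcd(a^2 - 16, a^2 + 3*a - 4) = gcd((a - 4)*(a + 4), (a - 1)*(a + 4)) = a + 4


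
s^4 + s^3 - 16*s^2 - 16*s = s*(s - 4)*(s + 1)*(s + 4)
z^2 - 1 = (z - 1)*(z + 1)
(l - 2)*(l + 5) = l^2 + 3*l - 10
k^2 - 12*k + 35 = (k - 7)*(k - 5)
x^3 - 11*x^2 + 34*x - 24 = (x - 6)*(x - 4)*(x - 1)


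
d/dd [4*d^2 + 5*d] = 8*d + 5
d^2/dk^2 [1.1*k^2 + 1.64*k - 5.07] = 2.20000000000000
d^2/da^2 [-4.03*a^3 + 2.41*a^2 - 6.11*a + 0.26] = 4.82 - 24.18*a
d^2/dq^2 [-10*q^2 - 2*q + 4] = -20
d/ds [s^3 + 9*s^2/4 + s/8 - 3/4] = 3*s^2 + 9*s/2 + 1/8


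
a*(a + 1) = a^2 + a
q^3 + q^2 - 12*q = q*(q - 3)*(q + 4)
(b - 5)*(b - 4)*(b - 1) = b^3 - 10*b^2 + 29*b - 20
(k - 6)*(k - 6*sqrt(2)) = k^2 - 6*sqrt(2)*k - 6*k + 36*sqrt(2)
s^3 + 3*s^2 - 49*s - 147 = (s - 7)*(s + 3)*(s + 7)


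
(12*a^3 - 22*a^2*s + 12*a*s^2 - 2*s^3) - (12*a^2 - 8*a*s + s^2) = 12*a^3 - 22*a^2*s - 12*a^2 + 12*a*s^2 + 8*a*s - 2*s^3 - s^2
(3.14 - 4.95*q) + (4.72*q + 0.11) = 3.25 - 0.23*q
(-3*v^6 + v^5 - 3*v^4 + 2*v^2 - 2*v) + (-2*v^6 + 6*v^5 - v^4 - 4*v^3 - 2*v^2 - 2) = -5*v^6 + 7*v^5 - 4*v^4 - 4*v^3 - 2*v - 2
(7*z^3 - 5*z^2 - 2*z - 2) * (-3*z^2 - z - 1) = -21*z^5 + 8*z^4 + 4*z^3 + 13*z^2 + 4*z + 2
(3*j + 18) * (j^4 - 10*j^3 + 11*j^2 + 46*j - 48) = 3*j^5 - 12*j^4 - 147*j^3 + 336*j^2 + 684*j - 864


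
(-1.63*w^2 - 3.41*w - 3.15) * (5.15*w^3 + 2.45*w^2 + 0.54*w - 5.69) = -8.3945*w^5 - 21.555*w^4 - 25.4572*w^3 - 0.284200000000002*w^2 + 17.7019*w + 17.9235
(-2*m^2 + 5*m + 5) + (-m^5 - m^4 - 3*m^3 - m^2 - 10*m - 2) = -m^5 - m^4 - 3*m^3 - 3*m^2 - 5*m + 3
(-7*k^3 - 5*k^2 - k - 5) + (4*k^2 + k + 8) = -7*k^3 - k^2 + 3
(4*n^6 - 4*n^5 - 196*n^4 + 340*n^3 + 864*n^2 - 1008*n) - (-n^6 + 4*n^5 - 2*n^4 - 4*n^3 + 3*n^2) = 5*n^6 - 8*n^5 - 194*n^4 + 344*n^3 + 861*n^2 - 1008*n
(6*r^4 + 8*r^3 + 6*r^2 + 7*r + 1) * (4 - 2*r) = -12*r^5 + 8*r^4 + 20*r^3 + 10*r^2 + 26*r + 4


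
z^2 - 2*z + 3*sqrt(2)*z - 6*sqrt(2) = (z - 2)*(z + 3*sqrt(2))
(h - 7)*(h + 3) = h^2 - 4*h - 21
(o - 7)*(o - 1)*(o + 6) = o^3 - 2*o^2 - 41*o + 42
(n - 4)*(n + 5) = n^2 + n - 20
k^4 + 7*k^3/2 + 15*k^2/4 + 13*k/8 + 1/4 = (k + 1/2)^3*(k + 2)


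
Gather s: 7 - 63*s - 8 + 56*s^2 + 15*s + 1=56*s^2 - 48*s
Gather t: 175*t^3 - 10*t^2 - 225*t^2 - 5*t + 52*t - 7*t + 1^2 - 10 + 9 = 175*t^3 - 235*t^2 + 40*t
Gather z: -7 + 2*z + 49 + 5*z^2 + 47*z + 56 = 5*z^2 + 49*z + 98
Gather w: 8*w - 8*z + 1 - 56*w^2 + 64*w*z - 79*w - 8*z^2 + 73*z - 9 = -56*w^2 + w*(64*z - 71) - 8*z^2 + 65*z - 8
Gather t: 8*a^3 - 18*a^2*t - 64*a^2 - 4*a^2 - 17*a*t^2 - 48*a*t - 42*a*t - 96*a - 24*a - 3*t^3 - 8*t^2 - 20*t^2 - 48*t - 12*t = 8*a^3 - 68*a^2 - 120*a - 3*t^3 + t^2*(-17*a - 28) + t*(-18*a^2 - 90*a - 60)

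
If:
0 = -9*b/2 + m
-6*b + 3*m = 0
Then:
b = 0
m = 0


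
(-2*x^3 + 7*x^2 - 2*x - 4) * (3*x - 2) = -6*x^4 + 25*x^3 - 20*x^2 - 8*x + 8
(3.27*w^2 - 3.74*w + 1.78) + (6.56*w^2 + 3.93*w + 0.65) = 9.83*w^2 + 0.19*w + 2.43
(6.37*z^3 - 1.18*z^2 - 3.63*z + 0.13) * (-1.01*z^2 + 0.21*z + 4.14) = -6.4337*z^5 + 2.5295*z^4 + 29.7903*z^3 - 5.7788*z^2 - 15.0009*z + 0.5382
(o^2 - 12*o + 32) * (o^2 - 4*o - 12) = o^4 - 16*o^3 + 68*o^2 + 16*o - 384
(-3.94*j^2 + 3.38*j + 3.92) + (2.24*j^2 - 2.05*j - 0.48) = -1.7*j^2 + 1.33*j + 3.44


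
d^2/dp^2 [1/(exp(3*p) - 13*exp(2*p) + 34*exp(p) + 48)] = ((-9*exp(2*p) + 52*exp(p) - 34)*(exp(3*p) - 13*exp(2*p) + 34*exp(p) + 48) + 2*(3*exp(2*p) - 26*exp(p) + 34)^2*exp(p))*exp(p)/(exp(3*p) - 13*exp(2*p) + 34*exp(p) + 48)^3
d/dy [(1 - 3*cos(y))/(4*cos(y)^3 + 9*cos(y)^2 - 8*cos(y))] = -(15 + 6*cos(3*y)/cos(y)^2 + 8/cos(y)^2)*sin(y)/(4*sin(y)^2 - 9*cos(y) + 4)^2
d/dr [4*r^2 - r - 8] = 8*r - 1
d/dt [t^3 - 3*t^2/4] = 3*t*(2*t - 1)/2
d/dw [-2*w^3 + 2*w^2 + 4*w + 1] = -6*w^2 + 4*w + 4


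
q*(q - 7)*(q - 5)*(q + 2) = q^4 - 10*q^3 + 11*q^2 + 70*q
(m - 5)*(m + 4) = m^2 - m - 20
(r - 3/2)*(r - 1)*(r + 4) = r^3 + 3*r^2/2 - 17*r/2 + 6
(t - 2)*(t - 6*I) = t^2 - 2*t - 6*I*t + 12*I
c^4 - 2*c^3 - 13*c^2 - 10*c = c*(c - 5)*(c + 1)*(c + 2)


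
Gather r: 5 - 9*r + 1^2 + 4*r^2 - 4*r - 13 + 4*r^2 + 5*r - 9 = 8*r^2 - 8*r - 16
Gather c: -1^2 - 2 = -3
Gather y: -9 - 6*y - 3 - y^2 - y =-y^2 - 7*y - 12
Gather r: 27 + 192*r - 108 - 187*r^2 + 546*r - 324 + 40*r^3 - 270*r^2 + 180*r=40*r^3 - 457*r^2 + 918*r - 405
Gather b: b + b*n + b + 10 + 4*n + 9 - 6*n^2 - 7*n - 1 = b*(n + 2) - 6*n^2 - 3*n + 18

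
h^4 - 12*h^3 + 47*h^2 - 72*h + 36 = (h - 6)*(h - 3)*(h - 2)*(h - 1)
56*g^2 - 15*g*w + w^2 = (-8*g + w)*(-7*g + w)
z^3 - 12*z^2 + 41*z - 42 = (z - 7)*(z - 3)*(z - 2)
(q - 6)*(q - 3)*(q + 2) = q^3 - 7*q^2 + 36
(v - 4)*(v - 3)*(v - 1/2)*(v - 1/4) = v^4 - 31*v^3/4 + 139*v^2/8 - 79*v/8 + 3/2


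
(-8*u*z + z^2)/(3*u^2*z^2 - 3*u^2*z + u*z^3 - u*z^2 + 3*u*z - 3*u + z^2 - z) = z*(-8*u + z)/(3*u^2*z^2 - 3*u^2*z + u*z^3 - u*z^2 + 3*u*z - 3*u + z^2 - z)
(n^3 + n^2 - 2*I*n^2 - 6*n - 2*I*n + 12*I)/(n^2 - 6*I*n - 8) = (n^2 + n - 6)/(n - 4*I)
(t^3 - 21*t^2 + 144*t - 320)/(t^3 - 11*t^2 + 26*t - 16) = (t^2 - 13*t + 40)/(t^2 - 3*t + 2)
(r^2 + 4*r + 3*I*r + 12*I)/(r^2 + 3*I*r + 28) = (r^2 + r*(4 + 3*I) + 12*I)/(r^2 + 3*I*r + 28)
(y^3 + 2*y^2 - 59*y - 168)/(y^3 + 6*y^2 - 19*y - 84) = (y - 8)/(y - 4)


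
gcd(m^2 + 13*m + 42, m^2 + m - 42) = m + 7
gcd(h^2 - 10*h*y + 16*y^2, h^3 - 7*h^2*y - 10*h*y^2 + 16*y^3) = -h + 8*y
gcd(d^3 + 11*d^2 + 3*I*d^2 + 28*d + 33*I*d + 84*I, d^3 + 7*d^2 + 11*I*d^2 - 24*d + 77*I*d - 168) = d^2 + d*(7 + 3*I) + 21*I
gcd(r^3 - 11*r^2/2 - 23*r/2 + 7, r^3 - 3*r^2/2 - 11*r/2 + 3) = r^2 + 3*r/2 - 1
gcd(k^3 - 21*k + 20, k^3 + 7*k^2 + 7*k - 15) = k^2 + 4*k - 5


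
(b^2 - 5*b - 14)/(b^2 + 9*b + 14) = (b - 7)/(b + 7)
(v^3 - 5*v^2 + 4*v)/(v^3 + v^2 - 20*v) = (v - 1)/(v + 5)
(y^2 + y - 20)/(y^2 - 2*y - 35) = (y - 4)/(y - 7)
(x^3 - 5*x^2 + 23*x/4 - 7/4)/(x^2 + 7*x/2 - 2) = (2*x^2 - 9*x + 7)/(2*(x + 4))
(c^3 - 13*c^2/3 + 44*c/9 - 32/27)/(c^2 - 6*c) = (27*c^3 - 117*c^2 + 132*c - 32)/(27*c*(c - 6))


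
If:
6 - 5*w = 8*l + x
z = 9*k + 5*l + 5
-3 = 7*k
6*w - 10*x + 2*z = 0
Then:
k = -3/7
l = z/5 - 8/35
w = 137/98 - 9*z/28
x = z/140 + 411/490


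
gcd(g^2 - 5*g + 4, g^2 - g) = g - 1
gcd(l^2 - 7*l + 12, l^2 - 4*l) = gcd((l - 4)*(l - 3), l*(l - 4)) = l - 4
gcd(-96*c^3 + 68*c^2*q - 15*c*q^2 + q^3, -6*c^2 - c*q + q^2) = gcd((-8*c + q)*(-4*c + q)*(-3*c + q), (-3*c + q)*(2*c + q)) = -3*c + q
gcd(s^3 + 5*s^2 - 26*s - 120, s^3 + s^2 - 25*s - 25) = s - 5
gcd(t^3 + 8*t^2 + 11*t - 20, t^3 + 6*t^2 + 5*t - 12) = t^2 + 3*t - 4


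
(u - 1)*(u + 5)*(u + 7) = u^3 + 11*u^2 + 23*u - 35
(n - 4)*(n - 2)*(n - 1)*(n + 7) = n^4 - 35*n^2 + 90*n - 56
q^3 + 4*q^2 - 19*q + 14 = (q - 2)*(q - 1)*(q + 7)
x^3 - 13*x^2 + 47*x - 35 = (x - 7)*(x - 5)*(x - 1)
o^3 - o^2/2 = o^2*(o - 1/2)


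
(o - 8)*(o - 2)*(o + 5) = o^3 - 5*o^2 - 34*o + 80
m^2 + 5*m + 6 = (m + 2)*(m + 3)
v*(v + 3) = v^2 + 3*v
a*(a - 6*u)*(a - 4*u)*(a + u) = a^4 - 9*a^3*u + 14*a^2*u^2 + 24*a*u^3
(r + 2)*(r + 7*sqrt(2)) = r^2 + 2*r + 7*sqrt(2)*r + 14*sqrt(2)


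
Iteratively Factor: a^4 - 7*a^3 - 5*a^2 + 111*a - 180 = (a - 3)*(a^3 - 4*a^2 - 17*a + 60) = (a - 5)*(a - 3)*(a^2 + a - 12) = (a - 5)*(a - 3)*(a + 4)*(a - 3)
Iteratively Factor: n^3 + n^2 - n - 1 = (n - 1)*(n^2 + 2*n + 1) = (n - 1)*(n + 1)*(n + 1)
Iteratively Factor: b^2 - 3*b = (b)*(b - 3)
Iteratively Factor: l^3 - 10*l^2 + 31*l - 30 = (l - 2)*(l^2 - 8*l + 15) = (l - 3)*(l - 2)*(l - 5)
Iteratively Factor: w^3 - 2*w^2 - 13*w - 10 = (w + 1)*(w^2 - 3*w - 10) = (w + 1)*(w + 2)*(w - 5)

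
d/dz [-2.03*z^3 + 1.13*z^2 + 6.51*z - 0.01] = -6.09*z^2 + 2.26*z + 6.51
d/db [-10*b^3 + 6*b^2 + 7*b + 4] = -30*b^2 + 12*b + 7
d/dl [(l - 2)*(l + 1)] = 2*l - 1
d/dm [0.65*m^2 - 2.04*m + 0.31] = 1.3*m - 2.04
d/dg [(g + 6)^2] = 2*g + 12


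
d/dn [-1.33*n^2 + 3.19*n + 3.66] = 3.19 - 2.66*n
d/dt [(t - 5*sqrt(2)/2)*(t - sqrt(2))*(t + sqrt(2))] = 3*t^2 - 5*sqrt(2)*t - 2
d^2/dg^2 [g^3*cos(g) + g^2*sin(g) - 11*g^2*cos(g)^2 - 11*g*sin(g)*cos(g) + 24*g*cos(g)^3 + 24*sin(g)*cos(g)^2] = -g^3*cos(g) - 7*g^2*sin(g) + 22*g^2*cos(2*g) + 66*g*sin(2*g) - 8*g*cos(g) - 54*g*cos(3*g) - 40*sin(g) - 90*sin(3*g) - 33*cos(2*g) - 11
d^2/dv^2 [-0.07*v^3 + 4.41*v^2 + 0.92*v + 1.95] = 8.82 - 0.42*v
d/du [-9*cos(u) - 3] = 9*sin(u)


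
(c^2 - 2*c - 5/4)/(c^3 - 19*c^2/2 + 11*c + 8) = (c - 5/2)/(c^2 - 10*c + 16)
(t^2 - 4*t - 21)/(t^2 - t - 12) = (t - 7)/(t - 4)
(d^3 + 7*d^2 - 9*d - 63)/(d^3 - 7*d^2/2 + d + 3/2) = 2*(d^2 + 10*d + 21)/(2*d^2 - d - 1)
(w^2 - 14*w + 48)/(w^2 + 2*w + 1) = (w^2 - 14*w + 48)/(w^2 + 2*w + 1)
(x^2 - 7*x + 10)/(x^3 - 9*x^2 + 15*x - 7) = (x^2 - 7*x + 10)/(x^3 - 9*x^2 + 15*x - 7)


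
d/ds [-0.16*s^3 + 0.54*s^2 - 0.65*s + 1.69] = -0.48*s^2 + 1.08*s - 0.65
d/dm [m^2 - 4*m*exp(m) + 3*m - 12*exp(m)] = -4*m*exp(m) + 2*m - 16*exp(m) + 3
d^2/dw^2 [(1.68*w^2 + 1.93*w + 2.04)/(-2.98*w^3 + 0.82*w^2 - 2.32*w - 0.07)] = (-29.838144*w^6 - 102.835032*w^5 - 119.406216*w^4 + 102.364344*w^3 - 88.600056*w^2 + 25.173948*w - 21.583984)/(26.463592*w^9 - 21.845784*w^8 + 67.81884*w^7 - 32.701396*w^6 + 51.772248*w^5 - 10.195788*w^4 + 11.731966*w^3 + 1.11825*w^2 + 0.034104*w + 0.000343)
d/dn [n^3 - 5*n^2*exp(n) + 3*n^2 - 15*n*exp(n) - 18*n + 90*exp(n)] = -5*n^2*exp(n) + 3*n^2 - 25*n*exp(n) + 6*n + 75*exp(n) - 18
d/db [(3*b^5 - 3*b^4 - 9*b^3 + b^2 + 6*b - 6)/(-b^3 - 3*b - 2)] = (-6*b^7 + 3*b^6 - 36*b^5 - 2*b^4 + 90*b^3 + 33*b^2 - 4*b - 30)/(b^6 + 6*b^4 + 4*b^3 + 9*b^2 + 12*b + 4)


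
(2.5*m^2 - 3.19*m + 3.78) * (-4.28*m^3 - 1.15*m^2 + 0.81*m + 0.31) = -10.7*m^5 + 10.7782*m^4 - 10.4849*m^3 - 6.1559*m^2 + 2.0729*m + 1.1718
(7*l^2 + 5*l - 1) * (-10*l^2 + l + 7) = -70*l^4 - 43*l^3 + 64*l^2 + 34*l - 7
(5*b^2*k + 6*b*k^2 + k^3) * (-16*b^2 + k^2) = -80*b^4*k - 96*b^3*k^2 - 11*b^2*k^3 + 6*b*k^4 + k^5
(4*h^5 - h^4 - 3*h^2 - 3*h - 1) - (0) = 4*h^5 - h^4 - 3*h^2 - 3*h - 1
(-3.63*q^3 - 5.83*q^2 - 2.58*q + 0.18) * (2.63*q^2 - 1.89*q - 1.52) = -9.5469*q^5 - 8.4722*q^4 + 9.7509*q^3 + 14.2112*q^2 + 3.5814*q - 0.2736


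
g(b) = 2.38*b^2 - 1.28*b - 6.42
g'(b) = 4.76*b - 1.28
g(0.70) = -6.15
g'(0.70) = 2.05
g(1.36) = -3.76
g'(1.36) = 5.19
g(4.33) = 32.66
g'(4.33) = 19.33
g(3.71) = 21.59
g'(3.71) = 16.38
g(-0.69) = -4.40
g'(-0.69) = -4.56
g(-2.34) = 9.61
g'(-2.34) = -12.42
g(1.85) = -0.64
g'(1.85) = 7.53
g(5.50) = 58.54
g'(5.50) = 24.90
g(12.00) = 320.94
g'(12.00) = 55.84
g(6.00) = 71.58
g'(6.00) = 27.28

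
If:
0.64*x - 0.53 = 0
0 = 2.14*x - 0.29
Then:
No Solution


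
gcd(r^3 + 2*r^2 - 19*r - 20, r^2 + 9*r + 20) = r + 5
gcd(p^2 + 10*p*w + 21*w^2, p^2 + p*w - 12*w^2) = 1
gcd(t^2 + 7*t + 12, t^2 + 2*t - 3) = t + 3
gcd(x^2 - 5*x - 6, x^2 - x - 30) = x - 6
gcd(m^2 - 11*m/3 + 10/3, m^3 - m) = 1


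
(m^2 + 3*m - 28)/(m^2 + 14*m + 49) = (m - 4)/(m + 7)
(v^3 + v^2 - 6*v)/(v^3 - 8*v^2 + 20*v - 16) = v*(v + 3)/(v^2 - 6*v + 8)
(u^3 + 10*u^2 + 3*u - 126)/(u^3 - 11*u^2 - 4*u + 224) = (u^3 + 10*u^2 + 3*u - 126)/(u^3 - 11*u^2 - 4*u + 224)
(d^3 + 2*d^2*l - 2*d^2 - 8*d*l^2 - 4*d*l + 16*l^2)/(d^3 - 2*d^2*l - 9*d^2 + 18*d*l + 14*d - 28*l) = (d + 4*l)/(d - 7)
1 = 1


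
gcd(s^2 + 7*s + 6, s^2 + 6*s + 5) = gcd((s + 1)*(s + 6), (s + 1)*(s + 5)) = s + 1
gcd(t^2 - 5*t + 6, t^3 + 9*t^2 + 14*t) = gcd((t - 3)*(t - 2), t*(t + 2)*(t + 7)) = 1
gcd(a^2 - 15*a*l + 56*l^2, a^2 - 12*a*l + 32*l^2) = a - 8*l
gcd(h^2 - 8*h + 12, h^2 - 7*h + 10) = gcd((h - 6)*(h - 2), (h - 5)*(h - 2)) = h - 2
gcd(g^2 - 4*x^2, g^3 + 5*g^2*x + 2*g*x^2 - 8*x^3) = g + 2*x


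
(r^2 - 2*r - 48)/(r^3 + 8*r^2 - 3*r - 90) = (r - 8)/(r^2 + 2*r - 15)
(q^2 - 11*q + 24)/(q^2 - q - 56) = (q - 3)/(q + 7)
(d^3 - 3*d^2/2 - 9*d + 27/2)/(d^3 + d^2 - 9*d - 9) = (d - 3/2)/(d + 1)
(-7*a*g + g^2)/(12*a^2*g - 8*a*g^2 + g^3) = (-7*a + g)/(12*a^2 - 8*a*g + g^2)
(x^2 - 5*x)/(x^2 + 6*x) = (x - 5)/(x + 6)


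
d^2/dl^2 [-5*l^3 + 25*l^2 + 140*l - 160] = 50 - 30*l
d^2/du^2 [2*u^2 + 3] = 4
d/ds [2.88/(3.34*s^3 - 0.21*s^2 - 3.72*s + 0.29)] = (-28.8576*s^2 + 1.2096*s + 10.7136)/(3.34*s^3 - 0.21*s^2 - 3.72*s + 0.29)^2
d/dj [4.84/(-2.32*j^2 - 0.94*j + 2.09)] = (22.4576*j + 4.5496)/(2.32*j^2 + 0.94*j - 2.09)^2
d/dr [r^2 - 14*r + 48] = 2*r - 14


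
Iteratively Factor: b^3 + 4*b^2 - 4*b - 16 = (b - 2)*(b^2 + 6*b + 8) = (b - 2)*(b + 2)*(b + 4)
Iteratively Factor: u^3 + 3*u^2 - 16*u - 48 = (u + 4)*(u^2 - u - 12) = (u + 3)*(u + 4)*(u - 4)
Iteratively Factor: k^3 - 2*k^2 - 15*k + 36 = (k - 3)*(k^2 + k - 12) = (k - 3)*(k + 4)*(k - 3)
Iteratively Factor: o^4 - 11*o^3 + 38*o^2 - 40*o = (o)*(o^3 - 11*o^2 + 38*o - 40) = o*(o - 4)*(o^2 - 7*o + 10) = o*(o - 5)*(o - 4)*(o - 2)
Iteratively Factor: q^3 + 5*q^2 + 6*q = (q + 3)*(q^2 + 2*q) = (q + 2)*(q + 3)*(q)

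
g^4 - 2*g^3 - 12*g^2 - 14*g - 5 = (g - 5)*(g + 1)^3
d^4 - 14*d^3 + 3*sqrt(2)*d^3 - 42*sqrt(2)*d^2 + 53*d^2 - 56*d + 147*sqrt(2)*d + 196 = (d - 7)^2*(d + sqrt(2))*(d + 2*sqrt(2))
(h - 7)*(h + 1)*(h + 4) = h^3 - 2*h^2 - 31*h - 28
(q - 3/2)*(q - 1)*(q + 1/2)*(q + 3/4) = q^4 - 5*q^3/4 - 5*q^2/4 + 15*q/16 + 9/16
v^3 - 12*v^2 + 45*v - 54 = (v - 6)*(v - 3)^2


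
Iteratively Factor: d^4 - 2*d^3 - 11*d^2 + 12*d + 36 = (d + 2)*(d^3 - 4*d^2 - 3*d + 18) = (d - 3)*(d + 2)*(d^2 - d - 6) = (d - 3)*(d + 2)^2*(d - 3)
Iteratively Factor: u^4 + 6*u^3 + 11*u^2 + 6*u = (u)*(u^3 + 6*u^2 + 11*u + 6) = u*(u + 1)*(u^2 + 5*u + 6) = u*(u + 1)*(u + 2)*(u + 3)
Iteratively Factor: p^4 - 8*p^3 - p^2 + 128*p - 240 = (p - 3)*(p^3 - 5*p^2 - 16*p + 80) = (p - 3)*(p + 4)*(p^2 - 9*p + 20) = (p - 4)*(p - 3)*(p + 4)*(p - 5)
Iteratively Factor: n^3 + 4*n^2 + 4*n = (n)*(n^2 + 4*n + 4) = n*(n + 2)*(n + 2)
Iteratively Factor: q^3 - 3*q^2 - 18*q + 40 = (q - 5)*(q^2 + 2*q - 8) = (q - 5)*(q - 2)*(q + 4)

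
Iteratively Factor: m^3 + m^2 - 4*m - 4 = (m + 2)*(m^2 - m - 2) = (m - 2)*(m + 2)*(m + 1)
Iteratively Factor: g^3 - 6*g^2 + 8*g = (g - 2)*(g^2 - 4*g) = (g - 4)*(g - 2)*(g)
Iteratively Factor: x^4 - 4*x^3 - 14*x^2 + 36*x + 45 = (x - 3)*(x^3 - x^2 - 17*x - 15) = (x - 3)*(x + 3)*(x^2 - 4*x - 5) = (x - 3)*(x + 1)*(x + 3)*(x - 5)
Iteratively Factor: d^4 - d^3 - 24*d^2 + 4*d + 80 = (d + 4)*(d^3 - 5*d^2 - 4*d + 20) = (d - 5)*(d + 4)*(d^2 - 4) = (d - 5)*(d - 2)*(d + 4)*(d + 2)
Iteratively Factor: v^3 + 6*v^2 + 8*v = (v + 2)*(v^2 + 4*v) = v*(v + 2)*(v + 4)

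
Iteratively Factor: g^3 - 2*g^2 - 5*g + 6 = (g + 2)*(g^2 - 4*g + 3) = (g - 3)*(g + 2)*(g - 1)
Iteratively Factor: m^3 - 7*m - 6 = (m - 3)*(m^2 + 3*m + 2) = (m - 3)*(m + 2)*(m + 1)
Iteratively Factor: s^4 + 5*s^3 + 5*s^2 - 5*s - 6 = (s + 1)*(s^3 + 4*s^2 + s - 6) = (s + 1)*(s + 2)*(s^2 + 2*s - 3) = (s + 1)*(s + 2)*(s + 3)*(s - 1)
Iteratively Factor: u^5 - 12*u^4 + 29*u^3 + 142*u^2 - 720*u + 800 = (u - 5)*(u^4 - 7*u^3 - 6*u^2 + 112*u - 160) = (u - 5)*(u + 4)*(u^3 - 11*u^2 + 38*u - 40) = (u - 5)*(u - 2)*(u + 4)*(u^2 - 9*u + 20) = (u - 5)^2*(u - 2)*(u + 4)*(u - 4)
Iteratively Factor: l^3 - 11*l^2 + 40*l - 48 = (l - 3)*(l^2 - 8*l + 16) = (l - 4)*(l - 3)*(l - 4)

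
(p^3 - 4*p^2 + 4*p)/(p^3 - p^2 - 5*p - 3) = p*(-p^2 + 4*p - 4)/(-p^3 + p^2 + 5*p + 3)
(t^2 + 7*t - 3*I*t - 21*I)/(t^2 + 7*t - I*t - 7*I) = (t - 3*I)/(t - I)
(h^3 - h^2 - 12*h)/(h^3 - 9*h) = (h - 4)/(h - 3)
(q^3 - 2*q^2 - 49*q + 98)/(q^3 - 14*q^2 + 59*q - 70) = (q + 7)/(q - 5)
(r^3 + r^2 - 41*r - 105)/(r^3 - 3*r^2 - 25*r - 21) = (r + 5)/(r + 1)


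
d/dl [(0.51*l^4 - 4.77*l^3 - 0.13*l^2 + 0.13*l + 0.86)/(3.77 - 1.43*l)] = (-2.1879*l^4 + 21.333*l^3 - 53.7628*l^2 - 0.9802*l + 1.7199)/(2.0449*l^2 - 10.7822*l + 14.2129)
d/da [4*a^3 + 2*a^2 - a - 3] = 12*a^2 + 4*a - 1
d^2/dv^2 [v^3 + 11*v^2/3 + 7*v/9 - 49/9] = 6*v + 22/3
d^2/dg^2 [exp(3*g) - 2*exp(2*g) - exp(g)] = (9*exp(2*g) - 8*exp(g) - 1)*exp(g)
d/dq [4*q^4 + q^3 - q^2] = q*(16*q^2 + 3*q - 2)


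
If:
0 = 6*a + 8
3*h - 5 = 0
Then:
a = -4/3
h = 5/3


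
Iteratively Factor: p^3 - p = (p - 1)*(p^2 + p) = (p - 1)*(p + 1)*(p)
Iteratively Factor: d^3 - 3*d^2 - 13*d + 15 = (d - 1)*(d^2 - 2*d - 15) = (d - 5)*(d - 1)*(d + 3)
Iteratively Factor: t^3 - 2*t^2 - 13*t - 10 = (t - 5)*(t^2 + 3*t + 2) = (t - 5)*(t + 2)*(t + 1)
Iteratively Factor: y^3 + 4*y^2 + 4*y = (y + 2)*(y^2 + 2*y) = y*(y + 2)*(y + 2)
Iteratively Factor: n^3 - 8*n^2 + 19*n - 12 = (n - 3)*(n^2 - 5*n + 4) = (n - 3)*(n - 1)*(n - 4)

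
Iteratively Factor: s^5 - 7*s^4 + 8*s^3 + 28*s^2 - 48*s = (s - 2)*(s^4 - 5*s^3 - 2*s^2 + 24*s) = (s - 2)*(s + 2)*(s^3 - 7*s^2 + 12*s) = (s - 4)*(s - 2)*(s + 2)*(s^2 - 3*s) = s*(s - 4)*(s - 2)*(s + 2)*(s - 3)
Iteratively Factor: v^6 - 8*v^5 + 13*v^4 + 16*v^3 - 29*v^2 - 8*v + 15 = (v + 1)*(v^5 - 9*v^4 + 22*v^3 - 6*v^2 - 23*v + 15) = (v - 1)*(v + 1)*(v^4 - 8*v^3 + 14*v^2 + 8*v - 15) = (v - 1)^2*(v + 1)*(v^3 - 7*v^2 + 7*v + 15) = (v - 3)*(v - 1)^2*(v + 1)*(v^2 - 4*v - 5) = (v - 5)*(v - 3)*(v - 1)^2*(v + 1)*(v + 1)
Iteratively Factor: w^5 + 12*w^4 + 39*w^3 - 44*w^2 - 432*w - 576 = (w - 3)*(w^4 + 15*w^3 + 84*w^2 + 208*w + 192) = (w - 3)*(w + 3)*(w^3 + 12*w^2 + 48*w + 64) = (w - 3)*(w + 3)*(w + 4)*(w^2 + 8*w + 16) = (w - 3)*(w + 3)*(w + 4)^2*(w + 4)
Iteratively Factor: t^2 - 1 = (t - 1)*(t + 1)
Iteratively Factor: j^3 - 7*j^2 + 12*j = (j - 3)*(j^2 - 4*j) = (j - 4)*(j - 3)*(j)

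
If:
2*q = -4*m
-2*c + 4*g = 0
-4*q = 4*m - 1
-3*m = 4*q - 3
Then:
No Solution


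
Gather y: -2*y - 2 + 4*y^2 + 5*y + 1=4*y^2 + 3*y - 1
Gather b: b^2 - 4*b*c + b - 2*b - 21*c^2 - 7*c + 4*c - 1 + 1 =b^2 + b*(-4*c - 1) - 21*c^2 - 3*c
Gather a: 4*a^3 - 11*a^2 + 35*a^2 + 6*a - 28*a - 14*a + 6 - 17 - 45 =4*a^3 + 24*a^2 - 36*a - 56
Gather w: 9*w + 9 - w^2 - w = -w^2 + 8*w + 9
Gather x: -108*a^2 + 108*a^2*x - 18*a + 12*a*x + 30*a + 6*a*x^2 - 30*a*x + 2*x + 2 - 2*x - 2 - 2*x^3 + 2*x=-108*a^2 + 6*a*x^2 + 12*a - 2*x^3 + x*(108*a^2 - 18*a + 2)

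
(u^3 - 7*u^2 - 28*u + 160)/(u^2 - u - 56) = (u^2 + u - 20)/(u + 7)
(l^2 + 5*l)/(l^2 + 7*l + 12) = l*(l + 5)/(l^2 + 7*l + 12)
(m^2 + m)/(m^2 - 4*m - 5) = m/(m - 5)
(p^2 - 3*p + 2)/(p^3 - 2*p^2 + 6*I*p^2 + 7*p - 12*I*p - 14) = (p - 1)/(p^2 + 6*I*p + 7)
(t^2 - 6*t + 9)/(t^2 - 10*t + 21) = (t - 3)/(t - 7)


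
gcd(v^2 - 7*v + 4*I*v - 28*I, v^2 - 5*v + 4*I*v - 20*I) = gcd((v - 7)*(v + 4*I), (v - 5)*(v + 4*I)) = v + 4*I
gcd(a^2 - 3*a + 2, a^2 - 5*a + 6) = a - 2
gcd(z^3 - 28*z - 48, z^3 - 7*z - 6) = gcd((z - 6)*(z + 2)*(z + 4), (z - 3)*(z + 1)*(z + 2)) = z + 2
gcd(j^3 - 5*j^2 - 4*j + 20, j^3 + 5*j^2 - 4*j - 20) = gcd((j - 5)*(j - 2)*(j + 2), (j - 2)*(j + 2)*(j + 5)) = j^2 - 4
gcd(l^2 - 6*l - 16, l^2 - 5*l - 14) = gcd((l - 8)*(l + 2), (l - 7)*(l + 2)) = l + 2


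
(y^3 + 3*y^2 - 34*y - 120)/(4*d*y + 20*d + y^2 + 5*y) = (y^2 - 2*y - 24)/(4*d + y)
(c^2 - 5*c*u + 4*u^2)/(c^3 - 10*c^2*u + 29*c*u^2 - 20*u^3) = 1/(c - 5*u)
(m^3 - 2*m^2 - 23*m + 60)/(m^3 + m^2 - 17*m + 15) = (m - 4)/(m - 1)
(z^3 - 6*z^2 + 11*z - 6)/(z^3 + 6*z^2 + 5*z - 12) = (z^2 - 5*z + 6)/(z^2 + 7*z + 12)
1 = 1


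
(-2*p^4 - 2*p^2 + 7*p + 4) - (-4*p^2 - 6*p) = -2*p^4 + 2*p^2 + 13*p + 4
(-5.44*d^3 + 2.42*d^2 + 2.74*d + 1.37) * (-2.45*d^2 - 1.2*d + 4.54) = 13.328*d^5 + 0.599*d^4 - 34.3146*d^3 + 4.3423*d^2 + 10.7956*d + 6.2198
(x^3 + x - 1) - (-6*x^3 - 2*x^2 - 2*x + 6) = 7*x^3 + 2*x^2 + 3*x - 7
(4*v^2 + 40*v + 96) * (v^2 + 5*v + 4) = 4*v^4 + 60*v^3 + 312*v^2 + 640*v + 384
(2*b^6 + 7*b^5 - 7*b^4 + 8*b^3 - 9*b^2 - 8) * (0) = 0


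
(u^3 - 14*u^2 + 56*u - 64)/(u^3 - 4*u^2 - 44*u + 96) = (u - 4)/(u + 6)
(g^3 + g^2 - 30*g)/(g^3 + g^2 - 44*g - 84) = g*(g - 5)/(g^2 - 5*g - 14)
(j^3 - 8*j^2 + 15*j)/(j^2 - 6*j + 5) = j*(j - 3)/(j - 1)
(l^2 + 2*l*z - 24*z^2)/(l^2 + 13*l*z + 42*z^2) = (l - 4*z)/(l + 7*z)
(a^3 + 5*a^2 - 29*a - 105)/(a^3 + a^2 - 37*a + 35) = (a + 3)/(a - 1)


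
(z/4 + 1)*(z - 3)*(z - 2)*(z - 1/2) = z^4/4 - 3*z^3/8 - 27*z^2/8 + 31*z/4 - 3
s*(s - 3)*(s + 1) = s^3 - 2*s^2 - 3*s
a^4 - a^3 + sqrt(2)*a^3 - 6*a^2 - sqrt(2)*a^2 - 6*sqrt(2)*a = a*(a - 3)*(a + 2)*(a + sqrt(2))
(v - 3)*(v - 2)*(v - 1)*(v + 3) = v^4 - 3*v^3 - 7*v^2 + 27*v - 18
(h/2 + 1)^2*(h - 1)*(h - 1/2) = h^4/4 + 5*h^3/8 - 3*h^2/8 - h + 1/2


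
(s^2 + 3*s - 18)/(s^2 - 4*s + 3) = (s + 6)/(s - 1)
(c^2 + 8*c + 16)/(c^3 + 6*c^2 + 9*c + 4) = (c + 4)/(c^2 + 2*c + 1)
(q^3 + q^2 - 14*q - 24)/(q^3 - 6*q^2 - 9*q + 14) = (q^2 - q - 12)/(q^2 - 8*q + 7)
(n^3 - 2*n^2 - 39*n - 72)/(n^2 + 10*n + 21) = (n^2 - 5*n - 24)/(n + 7)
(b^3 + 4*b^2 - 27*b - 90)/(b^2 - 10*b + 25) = (b^2 + 9*b + 18)/(b - 5)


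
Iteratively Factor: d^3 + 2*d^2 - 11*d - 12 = (d - 3)*(d^2 + 5*d + 4) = (d - 3)*(d + 1)*(d + 4)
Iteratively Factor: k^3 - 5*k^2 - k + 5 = (k - 5)*(k^2 - 1) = (k - 5)*(k - 1)*(k + 1)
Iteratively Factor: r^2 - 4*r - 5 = (r + 1)*(r - 5)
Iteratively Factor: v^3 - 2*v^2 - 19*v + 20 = (v + 4)*(v^2 - 6*v + 5) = (v - 1)*(v + 4)*(v - 5)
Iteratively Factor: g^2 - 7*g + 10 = (g - 5)*(g - 2)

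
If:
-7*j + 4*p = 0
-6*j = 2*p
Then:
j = 0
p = 0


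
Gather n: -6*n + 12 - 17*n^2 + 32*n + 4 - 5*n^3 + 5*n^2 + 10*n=-5*n^3 - 12*n^2 + 36*n + 16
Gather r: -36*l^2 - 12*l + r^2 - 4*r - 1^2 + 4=-36*l^2 - 12*l + r^2 - 4*r + 3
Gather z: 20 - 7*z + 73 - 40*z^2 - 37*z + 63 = -40*z^2 - 44*z + 156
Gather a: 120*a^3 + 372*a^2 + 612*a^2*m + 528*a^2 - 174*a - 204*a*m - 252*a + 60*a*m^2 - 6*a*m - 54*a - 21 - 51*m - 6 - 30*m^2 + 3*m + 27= 120*a^3 + a^2*(612*m + 900) + a*(60*m^2 - 210*m - 480) - 30*m^2 - 48*m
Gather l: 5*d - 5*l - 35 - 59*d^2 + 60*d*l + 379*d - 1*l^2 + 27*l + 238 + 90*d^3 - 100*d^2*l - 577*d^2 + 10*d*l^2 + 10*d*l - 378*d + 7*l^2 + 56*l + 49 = 90*d^3 - 636*d^2 + 6*d + l^2*(10*d + 6) + l*(-100*d^2 + 70*d + 78) + 252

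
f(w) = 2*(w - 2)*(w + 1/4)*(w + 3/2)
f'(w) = 2*(w - 2)*(w + 1/4) + 2*(w - 2)*(w + 3/2) + 2*(w + 1/4)*(w + 3/2) = 6*w^2 - w - 25/4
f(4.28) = 119.40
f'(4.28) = 99.38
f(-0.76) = 2.08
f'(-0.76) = -2.02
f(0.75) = -5.62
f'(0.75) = -3.62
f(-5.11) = -249.48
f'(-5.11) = 155.53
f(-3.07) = -44.89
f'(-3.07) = 53.37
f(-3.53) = -73.64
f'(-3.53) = 72.05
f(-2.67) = -26.45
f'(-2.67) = 39.19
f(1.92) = -1.19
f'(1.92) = 13.95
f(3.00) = 29.25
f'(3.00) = 44.75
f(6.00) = 375.00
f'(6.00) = 203.75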